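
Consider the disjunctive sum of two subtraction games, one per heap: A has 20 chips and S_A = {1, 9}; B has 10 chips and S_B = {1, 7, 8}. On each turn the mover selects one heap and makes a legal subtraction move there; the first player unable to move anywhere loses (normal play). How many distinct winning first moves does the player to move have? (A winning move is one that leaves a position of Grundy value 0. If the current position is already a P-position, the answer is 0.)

Heap A, S = {1, 9}:
G(0) = 0
G(1) = mex{0} = 1
G(2) = mex{1} = 0
G(3) = mex{0} = 1
G(4) = mex{1} = 0
G(5) = mex{0} = 1
G(6) = mex{1} = 0
G(7) = mex{0} = 1
G(8) = mex{1} = 0
G(9) = mex{0,0} = 1
G(10) = mex{1,1} = 0
G(11) = mex{0,0} = 1
G(12) = mex{1,1} = 0
G(13) = mex{0,0} = 1
G(14) = mex{1,1} = 0
G(15) = mex{0,0} = 1
G(16) = mex{1,1} = 0
G(17) = mex{0,0} = 1
G(18) = mex{1,1} = 0
G(19) = mex{0,0} = 1
G(20) = mex{1,1} = 0
G_A(20) = 0.
Heap B, S = {1, 7, 8}:
G(0) = 0
G(1) = mex{0} = 1
G(2) = mex{1} = 0
G(3) = mex{0} = 1
G(4) = mex{1} = 0
G(5) = mex{0} = 1
G(6) = mex{1} = 0
G(7) = mex{0,0} = 1
G(8) = mex{1,1,0} = 2
G(9) = mex{2,0,1} = 3
G(10) = mex{3,1,0} = 2
G_B(10) = 2.
Combined Grundy value = 0 ⊕ 2 = 2.
A winning move leaves total XOR = 0, i.e. changes one component's Grundy value g to g ⊕ X where X is the current total.
Heap A: need g' = 0⊕2 = 2. Options: 20−1→G=1, 20−9→G=1. Hits: 0.
Heap B: need g' = 2⊕2 = 0. Options: 10−1→G=3, 10−7→G=1, 10−8→G=0. Hits: 1.

1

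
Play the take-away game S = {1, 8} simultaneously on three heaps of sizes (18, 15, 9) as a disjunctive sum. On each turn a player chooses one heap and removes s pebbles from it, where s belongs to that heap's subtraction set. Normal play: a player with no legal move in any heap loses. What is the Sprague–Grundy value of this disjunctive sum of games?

All heaps use S = {1, 8}:
n :  0  1  2  3  4  5  6  7  8  9 10 11 12 13 14 15 16 17 18
G :  0  1  0  1  0  1  0  1  2  0  1  0  1  0  1  0  1  2  0
Heap A: G(18) = 0.
Heap B: G(15) = 0.
Heap C: G(9) = 0.
Combined Grundy value = 0 ⊕ 0 ⊕ 0 = 0.

0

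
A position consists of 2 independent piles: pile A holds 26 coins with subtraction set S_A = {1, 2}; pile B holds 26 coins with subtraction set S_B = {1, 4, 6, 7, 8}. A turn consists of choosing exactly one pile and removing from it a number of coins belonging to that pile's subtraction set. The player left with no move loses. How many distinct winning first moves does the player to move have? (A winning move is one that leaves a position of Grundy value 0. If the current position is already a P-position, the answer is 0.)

Pile A, S = {1, 2}:
G(0) = 0
G(1) = mex{0} = 1
G(2) = mex{1,0} = 2
G(3) = mex{2,1} = 0
G(4) = mex{0,2} = 1
G(5) = mex{1,0} = 2
G(6) = mex{2,1} = 0
G(7) = mex{0,2} = 1
G(8) = mex{1,0} = 2
G(9) = mex{2,1} = 0
G(10) = mex{0,2} = 1
G(11) = mex{1,0} = 2
G(12) = mex{2,1} = 0
G(13) = mex{0,2} = 1
G(14) = mex{1,0} = 2
G(15) = mex{2,1} = 0
G(16) = mex{0,2} = 1
G(17) = mex{1,0} = 2
G(18) = mex{2,1} = 0
G(19) = mex{0,2} = 1
G(20) = mex{1,0} = 2
G(21) = mex{2,1} = 0
G(22) = mex{0,2} = 1
G(23) = mex{1,0} = 2
G(24) = mex{2,1} = 0
G(25) = mex{0,2} = 1
G(26) = mex{1,0} = 2
G_A(26) = 2.
Pile B, S = {1, 4, 6, 7, 8}:
G(0) = 0
G(1) = mex{0} = 1
G(2) = mex{1} = 0
G(3) = mex{0} = 1
G(4) = mex{1,0} = 2
G(5) = mex{2,1} = 0
G(6) = mex{0,0,0} = 1
G(7) = mex{1,1,1,0} = 2
G(8) = mex{2,2,0,1,0} = 3
G(9) = mex{3,0,1,0,1} = 2
G(10) = mex{2,1,2,1,0} = 3
G(11) = mex{3,2,0,2,1} = 4
G(12) = mex{4,3,1,0,2} = 5
G(13) = mex{5,2,2,1,0} = 3
G(14) = mex{3,3,3,2,1} = 0
G(15) = mex{0,4,2,3,2} = 1
G(16) = mex{1,5,3,2,3} = 0
G(17) = mex{0,3,4,3,2} = 1
G(18) = mex{1,0,5,4,3} = 2
G(19) = mex{2,1,3,5,4} = 0
G(20) = mex{0,0,0,3,5} = 1
G(21) = mex{1,1,1,0,3} = 2
G(22) = mex{2,2,0,1,0} = 3
G(23) = mex{3,0,1,0,1} = 2
G(24) = mex{2,1,2,1,0} = 3
G(25) = mex{3,2,0,2,1} = 4
G(26) = mex{4,3,1,0,2} = 5
G_B(26) = 5.
Combined Grundy value = 2 ⊕ 5 = 7.
A winning move leaves total XOR = 0, i.e. changes one component's Grundy value g to g ⊕ X where X is the current total.
Pile A: need g' = 2⊕7 = 5. Options: 26−1→G=1, 26−2→G=0. Hits: 0.
Pile B: need g' = 5⊕7 = 2. Options: 26−1→G=4, 26−4→G=3, 26−6→G=1, 26−7→G=0, 26−8→G=2. Hits: 1.

1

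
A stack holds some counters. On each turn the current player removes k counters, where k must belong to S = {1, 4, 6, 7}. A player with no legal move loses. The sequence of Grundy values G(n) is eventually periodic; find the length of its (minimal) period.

n :  0  1  2  3  4  5  6  7  8  9 10 11 12 13 14 15 16 17 18 19 20 21 22 23 24 25 26 27
G :  0  1  0  1  2  0  1  2  3  2  0  1  2  0  1  0  1  2  0  1  2  3  2  0  1  2  0  1
G(n+13) = G(n) holds for n = 0,…,6 (a full window of length max(S) = 7), so the sequence is purely periodic with period 13.

13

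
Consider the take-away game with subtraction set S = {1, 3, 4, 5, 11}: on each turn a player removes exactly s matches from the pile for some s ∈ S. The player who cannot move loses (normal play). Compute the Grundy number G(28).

G(0) = 0
G(1) = mex{0} = 1
G(2) = mex{1} = 0
G(3) = mex{0,0} = 1
G(4) = mex{1,1,0} = 2
G(5) = mex{2,0,1,0} = 3
G(6) = mex{3,1,0,1} = 2
G(7) = mex{2,2,1,0} = 3
G(8) = mex{3,3,2,1} = 0
G(9) = mex{0,2,3,2} = 1
G(10) = mex{1,3,2,3} = 0
G(11) = mex{0,0,3,2,0} = 1
G(12) = mex{1,1,0,3,1} = 2
G(13) = mex{2,0,1,0,0} = 3
G(14) = mex{3,1,0,1,1} = 2
G(15) = mex{2,2,1,0,2} = 3
G(16) = mex{3,3,2,1,3} = 0
G(17) = mex{0,2,3,2,2} = 1
G(18) = mex{1,3,2,3,3} = 0
G(19) = mex{0,0,3,2,0} = 1
G(20) = mex{1,1,0,3,1} = 2
G(21) = mex{2,0,1,0,0} = 3
G(22) = mex{3,1,0,1,1} = 2
G(23) = mex{2,2,1,0,2} = 3
G(24) = mex{3,3,2,1,3} = 0
G(25) = mex{0,2,3,2,2} = 1
G(26) = mex{1,3,2,3,3} = 0
G(27) = mex{0,0,3,2,0} = 1
G(28) = mex{1,1,0,3,1} = 2

2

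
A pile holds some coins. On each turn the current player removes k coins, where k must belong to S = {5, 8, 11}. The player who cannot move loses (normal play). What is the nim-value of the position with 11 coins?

2

n :  0  1  2  3  4  5  6  7  8  9 10 11
G :  0  0  0  0  0  1  1  1  1  1  2  2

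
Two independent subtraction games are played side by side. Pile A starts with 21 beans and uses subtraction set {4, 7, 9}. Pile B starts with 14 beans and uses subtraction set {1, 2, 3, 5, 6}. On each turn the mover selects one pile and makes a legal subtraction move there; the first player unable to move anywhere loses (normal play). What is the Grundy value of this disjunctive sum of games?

Pile A, S = {4, 7, 9}:
G(0) = 0
G(1) = mex{} = 0
G(2) = mex{} = 0
G(3) = mex{} = 0
G(4) = mex{0} = 1
G(5) = mex{0} = 1
G(6) = mex{0} = 1
G(7) = mex{0,0} = 1
G(8) = mex{1,0} = 2
G(9) = mex{1,0,0} = 2
G(10) = mex{1,0,0} = 2
G(11) = mex{1,1,0} = 2
G(12) = mex{2,1,0} = 3
G(13) = mex{2,1,1} = 0
G(14) = mex{2,1,1} = 0
G(15) = mex{2,2,1} = 0
G(16) = mex{3,2,1} = 0
G(17) = mex{0,2,2} = 1
G(18) = mex{0,2,2} = 1
G(19) = mex{0,3,2} = 1
G(20) = mex{0,0,2} = 1
G(21) = mex{1,0,3} = 2
G_A(21) = 2.
Pile B, S = {1, 2, 3, 5, 6}:
n :  0  1  2  3  4  5  6  7  8  9 10 11 12 13 14
G :  0  1  2  3  0  1  2  3  0  1  2  3  0  1  2
G_B(14) = 2.
Combined Grundy value = 2 ⊕ 2 = 0.

0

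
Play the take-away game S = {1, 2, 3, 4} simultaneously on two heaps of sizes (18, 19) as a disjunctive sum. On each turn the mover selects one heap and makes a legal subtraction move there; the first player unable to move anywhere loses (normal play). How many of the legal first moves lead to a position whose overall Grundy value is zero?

2

All heaps use S = {1, 2, 3, 4}:
n :  0  1  2  3  4  5  6  7  8  9 10 11 12 13 14 15 16 17 18 19
G :  0  1  2  3  4  0  1  2  3  4  0  1  2  3  4  0  1  2  3  4
Heap A: G(18) = 3.
Heap B: G(19) = 4.
Combined Grundy value = 3 ⊕ 4 = 7.
A winning move leaves total XOR = 0, i.e. changes one component's Grundy value g to g ⊕ X where X is the current total.
Heap A: need g' = 3⊕7 = 4. Options: 18−1→G=2, 18−2→G=1, 18−3→G=0, 18−4→G=4. Hits: 1.
Heap B: need g' = 4⊕7 = 3. Options: 19−1→G=3, 19−2→G=2, 19−3→G=1, 19−4→G=0. Hits: 1.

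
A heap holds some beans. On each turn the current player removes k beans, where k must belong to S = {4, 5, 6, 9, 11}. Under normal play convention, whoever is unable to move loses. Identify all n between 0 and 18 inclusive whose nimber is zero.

0, 1, 2, 3, 15, 16, 17, 18

n :  0  1  2  3  4  5  6  7  8  9 10 11 12 13 14 15 16 17 18
G :  0  0  0  0  1  1  1  1  2  2  2  2  3  3  3  0  0  0  0
P-positions are exactly the n with G(n) = 0.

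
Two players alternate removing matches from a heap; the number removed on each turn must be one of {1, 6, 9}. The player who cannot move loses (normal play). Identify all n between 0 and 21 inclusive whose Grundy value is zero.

n :  0  1  2  3  4  5  6  7  8  9 10 11 12 13 14 15 16 17 18 19 20 21
G :  0  1  0  1  0  1  2  0  1  2  3  2  0  1  0  1  2  0  1  0  1  2
P-positions are exactly the n with G(n) = 0.

0, 2, 4, 7, 12, 14, 17, 19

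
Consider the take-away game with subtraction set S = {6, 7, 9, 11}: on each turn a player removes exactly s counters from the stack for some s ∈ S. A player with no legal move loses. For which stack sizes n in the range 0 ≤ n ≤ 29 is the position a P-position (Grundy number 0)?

n :  0  1  2  3  4  5  6  7  8  9 10 11 12 13 14 15 16 17 18 19 20 21 22 23 24 25 26 27 28 29
G :  0  0  0  0  0  0  1  1  1  1  1  1  2  2  2  2  2  0  0  0  0  0  0  1  1  1  1  1  1  2
P-positions are exactly the n with G(n) = 0.

0, 1, 2, 3, 4, 5, 17, 18, 19, 20, 21, 22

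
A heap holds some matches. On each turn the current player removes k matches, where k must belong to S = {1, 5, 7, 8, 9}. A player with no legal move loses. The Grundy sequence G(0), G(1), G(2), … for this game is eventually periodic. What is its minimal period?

G(0) = 0
G(1) = mex{0} = 1
G(2) = mex{1} = 0
G(3) = mex{0} = 1
G(4) = mex{1} = 0
G(5) = mex{0,0} = 1
G(6) = mex{1,1} = 0
G(7) = mex{0,0,0} = 1
G(8) = mex{1,1,1,0} = 2
G(9) = mex{2,0,0,1,0} = 3
G(10) = mex{3,1,1,0,1} = 2
G(11) = mex{2,0,0,1,0} = 3
G(12) = mex{3,1,1,0,1} = 2
G(13) = mex{2,2,0,1,0} = 3
G(14) = mex{3,3,1,0,1} = 2
G(15) = mex{2,2,2,1,0} = 3
G(16) = mex{3,3,3,2,1} = 0
G(17) = mex{0,2,2,3,2} = 1
G(18) = mex{1,3,3,2,3} = 0
G(19) = mex{0,2,2,3,2} = 1
G(20) = mex{1,3,3,2,3} = 0
G(21) = mex{0,0,2,3,2} = 1
G(22) = mex{1,1,3,2,3} = 0
G(23) = mex{0,0,0,3,2} = 1
G(24) = mex{1,1,1,0,3} = 2
G(25) = mex{2,0,0,1,0} = 3
G(26) = mex{3,1,1,0,1} = 2
G(27) = mex{2,0,0,1,0} = 3
G(28) = mex{3,1,1,0,1} = 2
G(29) = mex{2,2,0,1,0} = 3
G(30) = mex{3,3,1,0,1} = 2
G(31) = mex{2,2,2,1,0} = 3
G(32) = mex{3,3,3,2,1} = 0
G(33) = mex{0,2,2,3,2} = 1
G(n+16) = G(n) holds for n = 0,…,8 (a full window of length max(S) = 9), so the sequence is purely periodic with period 16.

16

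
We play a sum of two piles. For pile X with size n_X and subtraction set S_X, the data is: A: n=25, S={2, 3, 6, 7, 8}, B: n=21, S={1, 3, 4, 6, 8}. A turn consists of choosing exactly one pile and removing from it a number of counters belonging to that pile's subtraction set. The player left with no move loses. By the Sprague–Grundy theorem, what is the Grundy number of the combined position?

3

Pile A, S = {2, 3, 6, 7, 8}:
n :  0  1  2  3  4  5  6  7  8  9 10 11 12 13 14 15 16 17 18 19 20 21 22 23 24 25
G :  0  0  1  1  2  0  3  1  2  2  0  3  1  2  0  0  1  1  2  0  3  1  2  2  0  3
G_A(25) = 3.
Pile B, S = {1, 3, 4, 6, 8}:
n :  0  1  2  3  4  5  6  7  8  9 10 11 12 13 14 15 16 17 18 19 20 21
G :  0  1  0  1  2  3  2  0  1  0  1  2  3  2  0  1  0  1  2  3  2  0
G_B(21) = 0.
Combined Grundy value = 3 ⊕ 0 = 3.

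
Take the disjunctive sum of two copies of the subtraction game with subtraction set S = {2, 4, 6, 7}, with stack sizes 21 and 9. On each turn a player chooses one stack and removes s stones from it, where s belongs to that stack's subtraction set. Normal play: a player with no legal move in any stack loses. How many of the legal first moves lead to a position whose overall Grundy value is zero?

All stacks use S = {2, 4, 6, 7}:
G(0) = 0
G(1) = mex{} = 0
G(2) = mex{0} = 1
G(3) = mex{0} = 1
G(4) = mex{1,0} = 2
G(5) = mex{1,0} = 2
G(6) = mex{2,1,0} = 3
G(7) = mex{2,1,0,0} = 3
G(8) = mex{3,2,1,0} = 4
G(9) = mex{3,2,1,1} = 0
G(10) = mex{4,3,2,1} = 0
G(11) = mex{0,3,2,2} = 1
G(12) = mex{0,4,3,2} = 1
G(13) = mex{1,0,3,3} = 2
G(14) = mex{1,0,4,3} = 2
G(15) = mex{2,1,0,4} = 3
G(16) = mex{2,1,0,0} = 3
G(17) = mex{3,2,1,0} = 4
G(18) = mex{3,2,1,1} = 0
G(19) = mex{4,3,2,1} = 0
G(20) = mex{0,3,2,2} = 1
G(21) = mex{0,4,3,2} = 1
Stack A: G(21) = 1.
Stack B: G(9) = 0.
Combined Grundy value = 1 ⊕ 0 = 1.
A winning move leaves total XOR = 0, i.e. changes one component's Grundy value g to g ⊕ X where X is the current total.
Stack A: need g' = 1⊕1 = 0. Options: 21−2→G=0, 21−4→G=4, 21−6→G=3, 21−7→G=2. Hits: 1.
Stack B: need g' = 0⊕1 = 1. Options: 9−2→G=3, 9−4→G=2, 9−6→G=1, 9−7→G=1. Hits: 2.

3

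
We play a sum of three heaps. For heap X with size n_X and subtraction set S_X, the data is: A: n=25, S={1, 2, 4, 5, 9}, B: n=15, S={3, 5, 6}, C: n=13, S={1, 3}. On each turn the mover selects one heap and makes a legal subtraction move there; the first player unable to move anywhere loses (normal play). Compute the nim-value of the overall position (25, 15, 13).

Heap A, S = {1, 2, 4, 5, 9}:
n :  0  1  2  3  4  5  6  7  8  9 10 11 12 13 14 15 16 17 18 19 20 21 22 23 24 25
G :  0  1  2  0  1  2  0  1  2  3  4  5  3  0  1  2  0  1  2  0  1  2  3  4  5  3
G_A(25) = 3.
Heap B, S = {3, 5, 6}:
n :  0  1  2  3  4  5  6  7  8  9 10 11 12 13 14 15
G :  0  0  0  1  1  1  2  2  2  0  0  0  1  1  1  2
G_B(15) = 2.
Heap C, S = {1, 3}:
n :  0  1  2  3  4  5  6  7  8  9 10 11 12 13
G :  0  1  0  1  0  1  0  1  0  1  0  1  0  1
G_C(13) = 1.
Combined Grundy value = 3 ⊕ 2 ⊕ 1 = 0.

0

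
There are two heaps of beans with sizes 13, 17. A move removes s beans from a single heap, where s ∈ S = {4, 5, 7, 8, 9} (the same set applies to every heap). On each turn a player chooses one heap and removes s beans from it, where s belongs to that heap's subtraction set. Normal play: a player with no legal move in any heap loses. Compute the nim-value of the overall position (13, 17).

1

All heaps use S = {4, 5, 7, 8, 9}:
n :  0  1  2  3  4  5  6  7  8  9 10 11 12 13 14 15 16 17
G :  0  0  0  0  1  1  1  1  2  2  2  2  3  0  0  0  0  1
Heap A: G(13) = 0.
Heap B: G(17) = 1.
Combined Grundy value = 0 ⊕ 1 = 1.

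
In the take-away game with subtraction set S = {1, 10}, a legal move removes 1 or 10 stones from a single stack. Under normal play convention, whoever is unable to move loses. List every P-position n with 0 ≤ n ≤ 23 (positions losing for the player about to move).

0, 2, 4, 6, 8, 11, 13, 15, 17, 19, 22

G(0) = 0
G(1) = mex{0} = 1
G(2) = mex{1} = 0
G(3) = mex{0} = 1
G(4) = mex{1} = 0
G(5) = mex{0} = 1
G(6) = mex{1} = 0
G(7) = mex{0} = 1
G(8) = mex{1} = 0
G(9) = mex{0} = 1
G(10) = mex{1,0} = 2
G(11) = mex{2,1} = 0
G(12) = mex{0,0} = 1
G(13) = mex{1,1} = 0
G(14) = mex{0,0} = 1
G(15) = mex{1,1} = 0
G(16) = mex{0,0} = 1
G(17) = mex{1,1} = 0
G(18) = mex{0,0} = 1
G(19) = mex{1,1} = 0
G(20) = mex{0,2} = 1
G(21) = mex{1,0} = 2
G(22) = mex{2,1} = 0
G(23) = mex{0,0} = 1
P-positions are exactly the n with G(n) = 0.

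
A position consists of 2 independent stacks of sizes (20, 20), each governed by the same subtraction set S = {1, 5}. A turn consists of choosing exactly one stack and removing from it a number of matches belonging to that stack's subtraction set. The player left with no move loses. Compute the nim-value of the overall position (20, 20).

0

All stacks use S = {1, 5}:
n :  0  1  2  3  4  5  6  7  8  9 10 11 12 13 14 15 16 17 18 19 20
G :  0  1  0  1  0  1  0  1  0  1  0  1  0  1  0  1  0  1  0  1  0
Stack A: G(20) = 0.
Stack B: G(20) = 0.
Combined Grundy value = 0 ⊕ 0 = 0.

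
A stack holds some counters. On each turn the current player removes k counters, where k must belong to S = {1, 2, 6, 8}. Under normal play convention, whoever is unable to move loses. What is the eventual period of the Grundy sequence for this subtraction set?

7

G(0) = 0
G(1) = mex{0} = 1
G(2) = mex{1,0} = 2
G(3) = mex{2,1} = 0
G(4) = mex{0,2} = 1
G(5) = mex{1,0} = 2
G(6) = mex{2,1,0} = 3
G(7) = mex{3,2,1} = 0
G(8) = mex{0,3,2,0} = 1
G(9) = mex{1,0,0,1} = 2
G(10) = mex{2,1,1,2} = 0
G(11) = mex{0,2,2,0} = 1
G(12) = mex{1,0,3,1} = 2
G(13) = mex{2,1,0,2} = 3
G(14) = mex{3,2,1,3} = 0
G(15) = mex{0,3,2,0} = 1
G(16) = mex{1,0,0,1} = 2
G(n+7) = G(n) holds for n = 0,…,7 (a full window of length max(S) = 8), so the sequence is purely periodic with period 7.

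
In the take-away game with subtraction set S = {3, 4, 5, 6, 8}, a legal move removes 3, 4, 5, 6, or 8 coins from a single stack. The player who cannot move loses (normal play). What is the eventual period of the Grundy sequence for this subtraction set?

11

n :  0  1  2  3  4  5  6  7  8  9 10 11 12 13 14 15 16 17 18 19 20 21 22 23
G :  0  0  0  1  1  1  2  2  2  3  3  0  0  0  1  1  1  2  2  2  3  3  0  0
G(n+11) = G(n) holds for n = 0,…,7 (a full window of length max(S) = 8), so the sequence is purely periodic with period 11.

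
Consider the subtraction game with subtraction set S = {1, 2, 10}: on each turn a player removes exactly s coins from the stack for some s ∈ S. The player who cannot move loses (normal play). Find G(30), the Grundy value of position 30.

G(0) = 0
G(1) = mex{0} = 1
G(2) = mex{1,0} = 2
G(3) = mex{2,1} = 0
G(4) = mex{0,2} = 1
G(5) = mex{1,0} = 2
G(6) = mex{2,1} = 0
G(7) = mex{0,2} = 1
G(8) = mex{1,0} = 2
G(9) = mex{2,1} = 0
G(10) = mex{0,2,0} = 1
G(11) = mex{1,0,1} = 2
G(12) = mex{2,1,2} = 0
G(13) = mex{0,2,0} = 1
G(14) = mex{1,0,1} = 2
G(15) = mex{2,1,2} = 0
G(16) = mex{0,2,0} = 1
G(17) = mex{1,0,1} = 2
G(18) = mex{2,1,2} = 0
G(19) = mex{0,2,0} = 1
G(20) = mex{1,0,1} = 2
G(21) = mex{2,1,2} = 0
G(22) = mex{0,2,0} = 1
G(23) = mex{1,0,1} = 2
G(24) = mex{2,1,2} = 0
G(25) = mex{0,2,0} = 1
G(26) = mex{1,0,1} = 2
G(27) = mex{2,1,2} = 0
G(28) = mex{0,2,0} = 1
G(29) = mex{1,0,1} = 2
G(30) = mex{2,1,2} = 0

0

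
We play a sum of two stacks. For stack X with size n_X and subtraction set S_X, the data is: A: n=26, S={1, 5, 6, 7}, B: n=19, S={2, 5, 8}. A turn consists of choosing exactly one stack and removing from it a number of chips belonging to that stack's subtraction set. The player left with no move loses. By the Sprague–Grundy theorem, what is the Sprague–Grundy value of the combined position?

Stack A, S = {1, 5, 6, 7}:
G(0) = 0
G(1) = mex{0} = 1
G(2) = mex{1} = 0
G(3) = mex{0} = 1
G(4) = mex{1} = 0
G(5) = mex{0,0} = 1
G(6) = mex{1,1,0} = 2
G(7) = mex{2,0,1,0} = 3
G(8) = mex{3,1,0,1} = 2
G(9) = mex{2,0,1,0} = 3
G(10) = mex{3,1,0,1} = 2
G(11) = mex{2,2,1,0} = 3
G(12) = mex{3,3,2,1} = 0
G(13) = mex{0,2,3,2} = 1
G(14) = mex{1,3,2,3} = 0
G(15) = mex{0,2,3,2} = 1
G(16) = mex{1,3,2,3} = 0
G(17) = mex{0,0,3,2} = 1
G(18) = mex{1,1,0,3} = 2
G(19) = mex{2,0,1,0} = 3
G(20) = mex{3,1,0,1} = 2
G(21) = mex{2,0,1,0} = 3
G(22) = mex{3,1,0,1} = 2
G(23) = mex{2,2,1,0} = 3
G(24) = mex{3,3,2,1} = 0
G(25) = mex{0,2,3,2} = 1
G(26) = mex{1,3,2,3} = 0
G_A(26) = 0.
Stack B, S = {2, 5, 8}:
n :  0  1  2  3  4  5  6  7  8  9 10 11 12 13 14 15 16 17 18 19
G :  0  0  1  1  0  2  1  0  2  1  0  0  1  1  0  2  1  0  2  1
G_B(19) = 1.
Combined Grundy value = 0 ⊕ 1 = 1.

1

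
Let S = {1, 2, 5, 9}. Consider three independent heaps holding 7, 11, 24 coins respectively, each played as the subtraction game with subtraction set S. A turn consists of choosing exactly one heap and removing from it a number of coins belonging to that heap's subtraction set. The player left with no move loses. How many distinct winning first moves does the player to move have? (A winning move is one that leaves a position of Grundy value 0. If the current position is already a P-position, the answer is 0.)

4

All heaps use S = {1, 2, 5, 9}:
n :  0  1  2  3  4  5  6  7  8  9 10 11 12 13 14 15 16 17 18 19 20 21 22 23 24
G :  0  1  2  0  1  2  0  1  2  3  0  1  2  0  1  2  0  1  2  3  0  1  2  0  1
Heap A: G(7) = 1.
Heap B: G(11) = 1.
Heap C: G(24) = 1.
Combined Grundy value = 1 ⊕ 1 ⊕ 1 = 1.
A winning move leaves total XOR = 0, i.e. changes one component's Grundy value g to g ⊕ X where X is the current total.
Heap A: need g' = 1⊕1 = 0. Options: 7−1→G=0, 7−2→G=2, 7−5→G=2. Hits: 1.
Heap B: need g' = 1⊕1 = 0. Options: 11−1→G=0, 11−2→G=3, 11−5→G=0, 11−9→G=2. Hits: 2.
Heap C: need g' = 1⊕1 = 0. Options: 24−1→G=0, 24−2→G=2, 24−5→G=3, 24−9→G=2. Hits: 1.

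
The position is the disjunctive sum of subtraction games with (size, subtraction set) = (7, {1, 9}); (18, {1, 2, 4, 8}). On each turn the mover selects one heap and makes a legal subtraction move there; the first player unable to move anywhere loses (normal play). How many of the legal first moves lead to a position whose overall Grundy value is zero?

Heap A, S = {1, 9}:
G(0) = 0
G(1) = mex{0} = 1
G(2) = mex{1} = 0
G(3) = mex{0} = 1
G(4) = mex{1} = 0
G(5) = mex{0} = 1
G(6) = mex{1} = 0
G(7) = mex{0} = 1
G_A(7) = 1.
Heap B, S = {1, 2, 4, 8}:
G(0) = 0
G(1) = mex{0} = 1
G(2) = mex{1,0} = 2
G(3) = mex{2,1} = 0
G(4) = mex{0,2,0} = 1
G(5) = mex{1,0,1} = 2
G(6) = mex{2,1,2} = 0
G(7) = mex{0,2,0} = 1
G(8) = mex{1,0,1,0} = 2
G(9) = mex{2,1,2,1} = 0
G(10) = mex{0,2,0,2} = 1
G(11) = mex{1,0,1,0} = 2
G(12) = mex{2,1,2,1} = 0
G(13) = mex{0,2,0,2} = 1
G(14) = mex{1,0,1,0} = 2
G(15) = mex{2,1,2,1} = 0
G(16) = mex{0,2,0,2} = 1
G(17) = mex{1,0,1,0} = 2
G(18) = mex{2,1,2,1} = 0
G_B(18) = 0.
Combined Grundy value = 1 ⊕ 0 = 1.
A winning move leaves total XOR = 0, i.e. changes one component's Grundy value g to g ⊕ X where X is the current total.
Heap A: need g' = 1⊕1 = 0. Options: 7−1→G=0. Hits: 1.
Heap B: need g' = 0⊕1 = 1. Options: 18−1→G=2, 18−2→G=1, 18−4→G=2, 18−8→G=1. Hits: 2.

3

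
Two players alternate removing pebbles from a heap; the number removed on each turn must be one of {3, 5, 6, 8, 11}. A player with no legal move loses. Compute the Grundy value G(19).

n :  0  1  2  3  4  5  6  7  8  9 10 11 12 13 14 15 16 17 18 19
G :  0  0  0  1  1  1  2  2  2  3  3  3  4  4  0  0  0  1  1  1

1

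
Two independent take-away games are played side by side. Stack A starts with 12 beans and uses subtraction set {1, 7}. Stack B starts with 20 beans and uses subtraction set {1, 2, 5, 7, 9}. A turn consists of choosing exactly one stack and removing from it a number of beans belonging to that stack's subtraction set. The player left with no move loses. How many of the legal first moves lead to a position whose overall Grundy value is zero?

Stack A, S = {1, 7}:
G(0) = 0
G(1) = mex{0} = 1
G(2) = mex{1} = 0
G(3) = mex{0} = 1
G(4) = mex{1} = 0
G(5) = mex{0} = 1
G(6) = mex{1} = 0
G(7) = mex{0,0} = 1
G(8) = mex{1,1} = 0
G(9) = mex{0,0} = 1
G(10) = mex{1,1} = 0
G(11) = mex{0,0} = 1
G(12) = mex{1,1} = 0
G_A(12) = 0.
Stack B, S = {1, 2, 5, 7, 9}:
G(0) = 0
G(1) = mex{0} = 1
G(2) = mex{1,0} = 2
G(3) = mex{2,1} = 0
G(4) = mex{0,2} = 1
G(5) = mex{1,0,0} = 2
G(6) = mex{2,1,1} = 0
G(7) = mex{0,2,2,0} = 1
G(8) = mex{1,0,0,1} = 2
G(9) = mex{2,1,1,2,0} = 3
G(10) = mex{3,2,2,0,1} = 4
G(11) = mex{4,3,0,1,2} = 5
G(12) = mex{5,4,1,2,0} = 3
G(13) = mex{3,5,2,0,1} = 4
G(14) = mex{4,3,3,1,2} = 0
G(15) = mex{0,4,4,2,0} = 1
G(16) = mex{1,0,5,3,1} = 2
G(17) = mex{2,1,3,4,2} = 0
G(18) = mex{0,2,4,5,3} = 1
G(19) = mex{1,0,0,3,4} = 2
G(20) = mex{2,1,1,4,5} = 0
G_B(20) = 0.
Combined Grundy value = 0 ⊕ 0 = 0.
A winning move leaves total XOR = 0, i.e. changes one component's Grundy value g to g ⊕ X where X is the current total.
Stack A: target g' = 0⊕0 = 0, but every legal move changes the Grundy value (mex property), so 0 moves.
Stack B: target g' = 0⊕0 = 0, but every legal move changes the Grundy value (mex property), so 0 moves.

0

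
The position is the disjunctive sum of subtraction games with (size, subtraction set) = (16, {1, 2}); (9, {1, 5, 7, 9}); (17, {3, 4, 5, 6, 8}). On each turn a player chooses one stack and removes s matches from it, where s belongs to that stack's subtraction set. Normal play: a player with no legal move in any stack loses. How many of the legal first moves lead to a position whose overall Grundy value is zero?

3

Stack A, S = {1, 2}:
n :  0  1  2  3  4  5  6  7  8  9 10 11 12 13 14 15 16
G :  0  1  2  0  1  2  0  1  2  0  1  2  0  1  2  0  1
G_A(16) = 1.
Stack B, S = {1, 5, 7, 9}:
G(0) = 0
G(1) = mex{0} = 1
G(2) = mex{1} = 0
G(3) = mex{0} = 1
G(4) = mex{1} = 0
G(5) = mex{0,0} = 1
G(6) = mex{1,1} = 0
G(7) = mex{0,0,0} = 1
G(8) = mex{1,1,1} = 0
G(9) = mex{0,0,0,0} = 1
G_B(9) = 1.
Stack C, S = {3, 4, 5, 6, 8}:
G(0) = 0
G(1) = mex{} = 0
G(2) = mex{} = 0
G(3) = mex{0} = 1
G(4) = mex{0,0} = 1
G(5) = mex{0,0,0} = 1
G(6) = mex{1,0,0,0} = 2
G(7) = mex{1,1,0,0} = 2
G(8) = mex{1,1,1,0,0} = 2
G(9) = mex{2,1,1,1,0} = 3
G(10) = mex{2,2,1,1,0} = 3
G(11) = mex{2,2,2,1,1} = 0
G(12) = mex{3,2,2,2,1} = 0
G(13) = mex{3,3,2,2,1} = 0
G(14) = mex{0,3,3,2,2} = 1
G(15) = mex{0,0,3,3,2} = 1
G(16) = mex{0,0,0,3,2} = 1
G(17) = mex{1,0,0,0,3} = 2
G_C(17) = 2.
Combined Grundy value = 1 ⊕ 1 ⊕ 2 = 2.
A winning move leaves total XOR = 0, i.e. changes one component's Grundy value g to g ⊕ X where X is the current total.
Stack A: need g' = 1⊕2 = 3. Options: 16−1→G=0, 16−2→G=2. Hits: 0.
Stack B: need g' = 1⊕2 = 3. Options: 9−1→G=0, 9−5→G=0, 9−7→G=0, 9−9→G=0. Hits: 0.
Stack C: need g' = 2⊕2 = 0. Options: 17−3→G=1, 17−4→G=0, 17−5→G=0, 17−6→G=0, 17−8→G=3. Hits: 3.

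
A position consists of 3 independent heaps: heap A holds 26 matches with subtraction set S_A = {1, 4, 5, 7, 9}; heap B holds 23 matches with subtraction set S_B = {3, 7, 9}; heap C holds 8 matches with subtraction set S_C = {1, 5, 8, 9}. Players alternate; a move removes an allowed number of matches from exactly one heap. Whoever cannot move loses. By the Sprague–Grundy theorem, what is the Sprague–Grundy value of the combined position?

3

Heap A, S = {1, 4, 5, 7, 9}:
n :  0  1  2  3  4  5  6  7  8  9 10 11 12 13 14 15 16 17 18 19 20 21 22 23 24 25 26
G :  0  1  0  1  2  3  2  3  0  1  0  1  2  3  2  3  0  1  0  1  2  3  2  3  0  1  0
G_A(26) = 0.
Heap B, S = {3, 7, 9}:
G(0) = 0
G(1) = mex{} = 0
G(2) = mex{} = 0
G(3) = mex{0} = 1
G(4) = mex{0} = 1
G(5) = mex{0} = 1
G(6) = mex{1} = 0
G(7) = mex{1,0} = 2
G(8) = mex{1,0} = 2
G(9) = mex{0,0,0} = 1
G(10) = mex{2,1,0} = 3
G(11) = mex{2,1,0} = 3
G(12) = mex{1,1,1} = 0
G(13) = mex{3,0,1} = 2
G(14) = mex{3,2,1} = 0
G(15) = mex{0,2,0} = 1
G(16) = mex{2,1,2} = 0
G(17) = mex{0,3,2} = 1
G(18) = mex{1,3,1} = 0
G(19) = mex{0,0,3} = 1
G(20) = mex{1,2,3} = 0
G(21) = mex{0,0,0} = 1
G(22) = mex{1,1,2} = 0
G(23) = mex{0,0,0} = 1
G_B(23) = 1.
Heap C, S = {1, 5, 8, 9}:
G(0) = 0
G(1) = mex{0} = 1
G(2) = mex{1} = 0
G(3) = mex{0} = 1
G(4) = mex{1} = 0
G(5) = mex{0,0} = 1
G(6) = mex{1,1} = 0
G(7) = mex{0,0} = 1
G(8) = mex{1,1,0} = 2
G_C(8) = 2.
Combined Grundy value = 0 ⊕ 1 ⊕ 2 = 3.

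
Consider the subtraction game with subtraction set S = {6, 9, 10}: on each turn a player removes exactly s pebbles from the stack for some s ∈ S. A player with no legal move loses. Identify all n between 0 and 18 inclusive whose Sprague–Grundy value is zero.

0, 1, 2, 3, 4, 5, 16, 17, 18

G(0) = 0
G(1) = mex{} = 0
G(2) = mex{} = 0
G(3) = mex{} = 0
G(4) = mex{} = 0
G(5) = mex{} = 0
G(6) = mex{0} = 1
G(7) = mex{0} = 1
G(8) = mex{0} = 1
G(9) = mex{0,0} = 1
G(10) = mex{0,0,0} = 1
G(11) = mex{0,0,0} = 1
G(12) = mex{1,0,0} = 2
G(13) = mex{1,0,0} = 2
G(14) = mex{1,0,0} = 2
G(15) = mex{1,1,0} = 2
G(16) = mex{1,1,1} = 0
G(17) = mex{1,1,1} = 0
G(18) = mex{2,1,1} = 0
P-positions are exactly the n with G(n) = 0.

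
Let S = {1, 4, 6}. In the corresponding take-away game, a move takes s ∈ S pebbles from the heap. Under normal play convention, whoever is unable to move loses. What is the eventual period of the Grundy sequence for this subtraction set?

G(0) = 0
G(1) = mex{0} = 1
G(2) = mex{1} = 0
G(3) = mex{0} = 1
G(4) = mex{1,0} = 2
G(5) = mex{2,1} = 0
G(6) = mex{0,0,0} = 1
G(7) = mex{1,1,1} = 0
G(8) = mex{0,2,0} = 1
G(9) = mex{1,0,1} = 2
G(10) = mex{2,1,2} = 0
G(11) = mex{0,0,0} = 1
G(12) = mex{1,1,1} = 0
G(13) = mex{0,2,0} = 1
G(14) = mex{1,0,1} = 2
G(n+5) = G(n) holds for n = 0,…,5 (a full window of length max(S) = 6), so the sequence is purely periodic with period 5.

5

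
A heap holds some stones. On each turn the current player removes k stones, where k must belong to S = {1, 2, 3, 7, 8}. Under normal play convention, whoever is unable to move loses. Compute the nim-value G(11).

2

G(0) = 0
G(1) = mex{0} = 1
G(2) = mex{1,0} = 2
G(3) = mex{2,1,0} = 3
G(4) = mex{3,2,1} = 0
G(5) = mex{0,3,2} = 1
G(6) = mex{1,0,3} = 2
G(7) = mex{2,1,0,0} = 3
G(8) = mex{3,2,1,1,0} = 4
G(9) = mex{4,3,2,2,1} = 0
G(10) = mex{0,4,3,3,2} = 1
G(11) = mex{1,0,4,0,3} = 2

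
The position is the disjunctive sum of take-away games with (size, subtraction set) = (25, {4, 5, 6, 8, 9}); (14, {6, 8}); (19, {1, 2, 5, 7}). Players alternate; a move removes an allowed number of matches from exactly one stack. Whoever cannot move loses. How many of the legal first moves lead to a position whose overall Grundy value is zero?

Stack A, S = {4, 5, 6, 8, 9}:
n :  0  1  2  3  4  5  6  7  8  9 10 11 12 13 14 15 16 17 18 19 20 21 22 23 24 25
G :  0  0  0  0  1  1  1  1  2  2  2  2  3  0  0  0  0  1  1  1  1  2  2  2  2  3
G_A(25) = 3.
Stack B, S = {6, 8}:
n :  0  1  2  3  4  5  6  7  8  9 10 11 12 13 14
G :  0  0  0  0  0  0  1  1  1  1  1  1  2  2  0
G_B(14) = 0.
Stack C, S = {1, 2, 5, 7}:
G(0) = 0
G(1) = mex{0} = 1
G(2) = mex{1,0} = 2
G(3) = mex{2,1} = 0
G(4) = mex{0,2} = 1
G(5) = mex{1,0,0} = 2
G(6) = mex{2,1,1} = 0
G(7) = mex{0,2,2,0} = 1
G(8) = mex{1,0,0,1} = 2
G(9) = mex{2,1,1,2} = 0
G(10) = mex{0,2,2,0} = 1
G(11) = mex{1,0,0,1} = 2
G(12) = mex{2,1,1,2} = 0
G(13) = mex{0,2,2,0} = 1
G(14) = mex{1,0,0,1} = 2
G(15) = mex{2,1,1,2} = 0
G(16) = mex{0,2,2,0} = 1
G(17) = mex{1,0,0,1} = 2
G(18) = mex{2,1,1,2} = 0
G(19) = mex{0,2,2,0} = 1
G_C(19) = 1.
Combined Grundy value = 3 ⊕ 0 ⊕ 1 = 2.
A winning move leaves total XOR = 0, i.e. changes one component's Grundy value g to g ⊕ X where X is the current total.
Stack A: need g' = 3⊕2 = 1. Options: 25−4→G=2, 25−5→G=1, 25−6→G=1, 25−8→G=1, 25−9→G=0. Hits: 3.
Stack B: need g' = 0⊕2 = 2. Options: 14−6→G=1, 14−8→G=1. Hits: 0.
Stack C: need g' = 1⊕2 = 3. Options: 19−1→G=0, 19−2→G=2, 19−5→G=2, 19−7→G=0. Hits: 0.

3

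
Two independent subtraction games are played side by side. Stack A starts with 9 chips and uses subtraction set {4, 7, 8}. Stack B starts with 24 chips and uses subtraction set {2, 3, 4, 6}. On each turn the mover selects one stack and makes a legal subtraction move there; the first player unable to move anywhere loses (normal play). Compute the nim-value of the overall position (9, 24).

Stack A, S = {4, 7, 8}:
n : 0 1 2 3 4 5 6 7 8 9
G : 0 0 0 0 1 1 1 1 2 2
G_A(9) = 2.
Stack B, S = {2, 3, 4, 6}:
G(0) = 0
G(1) = mex{} = 0
G(2) = mex{0} = 1
G(3) = mex{0,0} = 1
G(4) = mex{1,0,0} = 2
G(5) = mex{1,1,0} = 2
G(6) = mex{2,1,1,0} = 3
G(7) = mex{2,2,1,0} = 3
G(8) = mex{3,2,2,1} = 0
G(9) = mex{3,3,2,1} = 0
G(10) = mex{0,3,3,2} = 1
G(11) = mex{0,0,3,2} = 1
G(12) = mex{1,0,0,3} = 2
G(13) = mex{1,1,0,3} = 2
G(14) = mex{2,1,1,0} = 3
G(15) = mex{2,2,1,0} = 3
G(16) = mex{3,2,2,1} = 0
G(17) = mex{3,3,2,1} = 0
G(18) = mex{0,3,3,2} = 1
G(19) = mex{0,0,3,2} = 1
G(20) = mex{1,0,0,3} = 2
G(21) = mex{1,1,0,3} = 2
G(22) = mex{2,1,1,0} = 3
G(23) = mex{2,2,1,0} = 3
G(24) = mex{3,2,2,1} = 0
G_B(24) = 0.
Combined Grundy value = 2 ⊕ 0 = 2.

2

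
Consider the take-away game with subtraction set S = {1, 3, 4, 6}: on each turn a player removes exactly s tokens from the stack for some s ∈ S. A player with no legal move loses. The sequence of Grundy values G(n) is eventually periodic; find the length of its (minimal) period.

7

n :  0  1  2  3  4  5  6  7  8  9 10 11 12 13 14 15
G :  0  1  0  1  2  3  2  0  1  0  1  2  3  2  0  1
G(n+7) = G(n) holds for n = 0,…,5 (a full window of length max(S) = 6), so the sequence is purely periodic with period 7.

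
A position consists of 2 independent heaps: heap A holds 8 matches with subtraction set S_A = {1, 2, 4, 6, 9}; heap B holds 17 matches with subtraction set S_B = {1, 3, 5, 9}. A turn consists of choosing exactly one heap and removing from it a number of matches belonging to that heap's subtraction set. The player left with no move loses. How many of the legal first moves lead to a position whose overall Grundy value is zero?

Heap A, S = {1, 2, 4, 6, 9}:
n : 0 1 2 3 4 5 6 7 8
G : 0 1 2 0 1 2 3 4 0
G_A(8) = 0.
Heap B, S = {1, 3, 5, 9}:
G(0) = 0
G(1) = mex{0} = 1
G(2) = mex{1} = 0
G(3) = mex{0,0} = 1
G(4) = mex{1,1} = 0
G(5) = mex{0,0,0} = 1
G(6) = mex{1,1,1} = 0
G(7) = mex{0,0,0} = 1
G(8) = mex{1,1,1} = 0
G(9) = mex{0,0,0,0} = 1
G(10) = mex{1,1,1,1} = 0
G(11) = mex{0,0,0,0} = 1
G(12) = mex{1,1,1,1} = 0
G(13) = mex{0,0,0,0} = 1
G(14) = mex{1,1,1,1} = 0
G(15) = mex{0,0,0,0} = 1
G(16) = mex{1,1,1,1} = 0
G(17) = mex{0,0,0,0} = 1
G_B(17) = 1.
Combined Grundy value = 0 ⊕ 1 = 1.
A winning move leaves total XOR = 0, i.e. changes one component's Grundy value g to g ⊕ X where X is the current total.
Heap A: need g' = 0⊕1 = 1. Options: 8−1→G=4, 8−2→G=3, 8−4→G=1, 8−6→G=2. Hits: 1.
Heap B: need g' = 1⊕1 = 0. Options: 17−1→G=0, 17−3→G=0, 17−5→G=0, 17−9→G=0. Hits: 4.

5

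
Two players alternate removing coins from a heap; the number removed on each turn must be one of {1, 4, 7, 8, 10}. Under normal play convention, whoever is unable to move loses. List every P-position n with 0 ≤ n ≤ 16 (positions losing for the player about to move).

n :  0  1  2  3  4  5  6  7  8  9 10 11 12 13 14 15 16
G :  0  1  0  1  2  0  1  2  3  2  3  0  1  3  0  1  0
P-positions are exactly the n with G(n) = 0.

0, 2, 5, 11, 14, 16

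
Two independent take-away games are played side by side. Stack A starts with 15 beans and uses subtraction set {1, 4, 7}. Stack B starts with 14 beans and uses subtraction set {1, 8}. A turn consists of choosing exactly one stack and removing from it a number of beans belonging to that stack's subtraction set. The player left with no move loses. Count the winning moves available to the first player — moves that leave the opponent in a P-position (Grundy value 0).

2

Stack A, S = {1, 4, 7}:
G(0) = 0
G(1) = mex{0} = 1
G(2) = mex{1} = 0
G(3) = mex{0} = 1
G(4) = mex{1,0} = 2
G(5) = mex{2,1} = 0
G(6) = mex{0,0} = 1
G(7) = mex{1,1,0} = 2
G(8) = mex{2,2,1} = 0
G(9) = mex{0,0,0} = 1
G(10) = mex{1,1,1} = 0
G(11) = mex{0,2,2} = 1
G(12) = mex{1,0,0} = 2
G(13) = mex{2,1,1} = 0
G(14) = mex{0,0,2} = 1
G(15) = mex{1,1,0} = 2
G_A(15) = 2.
Stack B, S = {1, 8}:
n :  0  1  2  3  4  5  6  7  8  9 10 11 12 13 14
G :  0  1  0  1  0  1  0  1  2  0  1  0  1  0  1
G_B(14) = 1.
Combined Grundy value = 2 ⊕ 1 = 3.
A winning move leaves total XOR = 0, i.e. changes one component's Grundy value g to g ⊕ X where X is the current total.
Stack A: need g' = 2⊕3 = 1. Options: 15−1→G=1, 15−4→G=1, 15−7→G=0. Hits: 2.
Stack B: need g' = 1⊕3 = 2. Options: 14−1→G=0, 14−8→G=0. Hits: 0.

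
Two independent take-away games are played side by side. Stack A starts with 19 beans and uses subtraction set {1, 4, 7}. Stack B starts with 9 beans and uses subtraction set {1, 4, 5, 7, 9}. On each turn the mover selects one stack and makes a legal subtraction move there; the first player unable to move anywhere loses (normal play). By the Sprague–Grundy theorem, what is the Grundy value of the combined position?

Stack A, S = {1, 4, 7}:
n :  0  1  2  3  4  5  6  7  8  9 10 11 12 13 14 15 16 17 18 19
G :  0  1  0  1  2  0  1  2  0  1  0  1  2  0  1  2  0  1  0  1
G_A(19) = 1.
Stack B, S = {1, 4, 5, 7, 9}:
n : 0 1 2 3 4 5 6 7 8 9
G : 0 1 0 1 2 3 2 3 0 1
G_B(9) = 1.
Combined Grundy value = 1 ⊕ 1 = 0.

0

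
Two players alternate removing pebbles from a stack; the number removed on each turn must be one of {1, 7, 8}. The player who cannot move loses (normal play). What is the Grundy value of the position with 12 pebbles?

2

G(0) = 0
G(1) = mex{0} = 1
G(2) = mex{1} = 0
G(3) = mex{0} = 1
G(4) = mex{1} = 0
G(5) = mex{0} = 1
G(6) = mex{1} = 0
G(7) = mex{0,0} = 1
G(8) = mex{1,1,0} = 2
G(9) = mex{2,0,1} = 3
G(10) = mex{3,1,0} = 2
G(11) = mex{2,0,1} = 3
G(12) = mex{3,1,0} = 2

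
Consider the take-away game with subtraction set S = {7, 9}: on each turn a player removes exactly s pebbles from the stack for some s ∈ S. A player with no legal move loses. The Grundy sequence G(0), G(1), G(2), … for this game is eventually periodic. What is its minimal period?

n :  0  1  2  3  4  5  6  7  8  9 10 11 12 13 14 15 16 17 18 19 20 21 22 23 24 25 26 27 28 29 30 31 32 33
G :  0  0  0  0  0  0  0  1  1  1  1  1  1  1  2  2  0  0  0  0  0  0  0  1  1  1  1  1  1  1  2  2  0  0
G(n+16) = G(n) holds for n = 0,…,8 (a full window of length max(S) = 9), so the sequence is purely periodic with period 16.

16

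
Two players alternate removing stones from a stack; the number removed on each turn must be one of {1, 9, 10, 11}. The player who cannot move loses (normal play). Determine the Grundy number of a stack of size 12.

2

n :  0  1  2  3  4  5  6  7  8  9 10 11 12
G :  0  1  0  1  0  1  0  1  0  1  2  3  2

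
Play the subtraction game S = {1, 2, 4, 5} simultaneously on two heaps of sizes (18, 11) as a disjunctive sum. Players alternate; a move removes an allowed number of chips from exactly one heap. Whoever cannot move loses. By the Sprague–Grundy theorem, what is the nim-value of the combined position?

All heaps use S = {1, 2, 4, 5}:
n :  0  1  2  3  4  5  6  7  8  9 10 11 12 13 14 15 16 17 18
G :  0  1  2  0  1  2  0  1  2  0  1  2  0  1  2  0  1  2  0
Heap A: G(18) = 0.
Heap B: G(11) = 2.
Combined Grundy value = 0 ⊕ 2 = 2.

2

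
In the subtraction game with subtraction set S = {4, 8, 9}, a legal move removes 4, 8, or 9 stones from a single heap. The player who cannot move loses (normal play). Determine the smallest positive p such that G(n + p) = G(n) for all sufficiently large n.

G(0) = 0
G(1) = mex{} = 0
G(2) = mex{} = 0
G(3) = mex{} = 0
G(4) = mex{0} = 1
G(5) = mex{0} = 1
G(6) = mex{0} = 1
G(7) = mex{0} = 1
G(8) = mex{1,0} = 2
G(9) = mex{1,0,0} = 2
G(10) = mex{1,0,0} = 2
G(11) = mex{1,0,0} = 2
G(12) = mex{2,1,0} = 3
G(13) = mex{2,1,1} = 0
G(14) = mex{2,1,1} = 0
G(15) = mex{2,1,1} = 0
G(16) = mex{3,2,1} = 0
G(17) = mex{0,2,2} = 1
G(18) = mex{0,2,2} = 1
G(19) = mex{0,2,2} = 1
G(20) = mex{0,3,2} = 1
G(21) = mex{1,0,3} = 2
G(22) = mex{1,0,0} = 2
G(23) = mex{1,0,0} = 2
G(24) = mex{1,0,0} = 2
G(25) = mex{2,1,0} = 3
G(26) = mex{2,1,1} = 0
G(27) = mex{2,1,1} = 0
G(n+13) = G(n) holds for n = 0,…,8 (a full window of length max(S) = 9), so the sequence is purely periodic with period 13.

13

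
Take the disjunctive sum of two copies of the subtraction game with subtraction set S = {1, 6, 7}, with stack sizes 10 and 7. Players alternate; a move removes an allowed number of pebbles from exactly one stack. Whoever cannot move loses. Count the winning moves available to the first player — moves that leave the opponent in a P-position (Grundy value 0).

All stacks use S = {1, 6, 7}:
G(0) = 0
G(1) = mex{0} = 1
G(2) = mex{1} = 0
G(3) = mex{0} = 1
G(4) = mex{1} = 0
G(5) = mex{0} = 1
G(6) = mex{1,0} = 2
G(7) = mex{2,1,0} = 3
G(8) = mex{3,0,1} = 2
G(9) = mex{2,1,0} = 3
G(10) = mex{3,0,1} = 2
Stack A: G(10) = 2.
Stack B: G(7) = 3.
Combined Grundy value = 2 ⊕ 3 = 1.
A winning move leaves total XOR = 0, i.e. changes one component's Grundy value g to g ⊕ X where X is the current total.
Stack A: need g' = 2⊕1 = 3. Options: 10−1→G=3, 10−6→G=0, 10−7→G=1. Hits: 1.
Stack B: need g' = 3⊕1 = 2. Options: 7−1→G=2, 7−6→G=1, 7−7→G=0. Hits: 1.

2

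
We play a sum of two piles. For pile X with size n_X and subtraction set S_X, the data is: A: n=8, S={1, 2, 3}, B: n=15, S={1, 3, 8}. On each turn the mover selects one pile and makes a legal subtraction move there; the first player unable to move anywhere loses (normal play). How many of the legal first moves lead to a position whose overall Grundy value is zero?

0

Pile A, S = {1, 2, 3}:
n : 0 1 2 3 4 5 6 7 8
G : 0 1 2 3 0 1 2 3 0
G_A(8) = 0.
Pile B, S = {1, 3, 8}:
n :  0  1  2  3  4  5  6  7  8  9 10 11 12 13 14 15
G :  0  1  0  1  0  1  0  1  2  3  2  0  1  0  1  0
G_B(15) = 0.
Combined Grundy value = 0 ⊕ 0 = 0.
A winning move leaves total XOR = 0, i.e. changes one component's Grundy value g to g ⊕ X where X is the current total.
Pile A: target g' = 0⊕0 = 0, but every legal move changes the Grundy value (mex property), so 0 moves.
Pile B: target g' = 0⊕0 = 0, but every legal move changes the Grundy value (mex property), so 0 moves.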